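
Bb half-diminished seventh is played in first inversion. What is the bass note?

Db

The third of Bb half-diminished seventh (Bb–Db–Fb–Ab) is Db; that is the bass in first inversion.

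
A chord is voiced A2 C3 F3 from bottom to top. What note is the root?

F

A, C, F are the tones of an F major triad (F–A–C), making F the root.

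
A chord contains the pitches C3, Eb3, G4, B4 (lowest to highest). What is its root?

Reordering C, Eb, G, B into stacked thirds gives C–Eb–G–B; the bottom of that stack, C, is the root.

C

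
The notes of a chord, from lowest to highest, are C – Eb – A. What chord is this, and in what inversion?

The distinct note names are C, Eb, A. Stacked in thirds they read A–C–Eb, which is a diminished triad on A.
The lowest note is C, the third of the chord, so this is first inversion (figured bass 6).

A diminished, first inversion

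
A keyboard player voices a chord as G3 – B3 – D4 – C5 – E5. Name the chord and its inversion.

C major ninth, second inversion

The distinct note names are G, B, D, C, E. Stacked in thirds they read C–E–G–B–D, which is a major ninth chord on C.
The lowest note is G, the fifth of the chord, so this is second inversion.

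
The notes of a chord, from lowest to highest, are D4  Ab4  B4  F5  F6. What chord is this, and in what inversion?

The pitch classes D, Ab, B, F arrange in thirds as B–D–F–Ab: a B diminished seventh chord.
With the third (D) in the bass, the chord is in first inversion (figured bass 6/5).

B diminished seventh, first inversion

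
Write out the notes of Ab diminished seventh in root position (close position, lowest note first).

Spelling Ab diminished seventh: Ab–Cb–Ebb–Gbb. In root position the root is bass, giving Ab, Cb, Ebb, Gbb from the bottom.

Ab, Cb, Ebb, Gbb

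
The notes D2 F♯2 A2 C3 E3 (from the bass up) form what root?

D

The distinct letter names are D, F#, A, C, E. Arranged as a stack of thirds they read D–F#–A–C–E, so D is the root (a D dominant ninth chord).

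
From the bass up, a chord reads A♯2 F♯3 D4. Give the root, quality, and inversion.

D augmented, second inversion

The distinct note names are A#, F#, D. Stacked in thirds they read D–F#–A#, which is an augmented triad on D.
With the fifth (A#) in the bass, the chord is in second inversion (figured bass 6/4).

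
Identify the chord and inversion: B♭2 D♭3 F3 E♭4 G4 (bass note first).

Eb dominant ninth, second inversion

The distinct note names are Bb, Db, F, Eb, G. Stacked in thirds they read Eb–G–Bb–Db–F, which is a dominant ninth chord on Eb.
With the fifth (Bb) in the bass, the chord is in second inversion.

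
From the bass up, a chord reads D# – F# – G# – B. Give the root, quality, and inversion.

G# minor seventh, second inversion

Reducing to letter names: D#, F#, G#, B. These stack in thirds as G#–B–D#–F# — a G# minor seventh chord.
The lowest note is D#, the fifth of the chord, so this is second inversion (figured bass 4/3).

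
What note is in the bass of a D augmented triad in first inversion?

In first inversion the third is lowest. For D augmented (D–F#–A#) that is F#.

F#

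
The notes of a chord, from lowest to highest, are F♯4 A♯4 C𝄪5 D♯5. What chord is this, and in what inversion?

The pitch classes F#, A#, C##, D# arrange in thirds as D#–F#–A#–C##: a D# minor-major seventh chord.
The lowest note is F#, the third of the chord, so this is first inversion (figured bass 6/5).

D# minor-major seventh, first inversion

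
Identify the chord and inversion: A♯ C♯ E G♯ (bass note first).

The pitch classes A#, C#, E, G# arrange in thirds as A#–C#–E–G#: an A# half-diminished seventh chord.
With the root (A#) in the bass, the chord is in root position (figured bass 7).

A# half-diminished seventh, root position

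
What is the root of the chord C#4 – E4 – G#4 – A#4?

A#

The distinct letter names are C#, E, G#, A#. Arranged as a stack of thirds they read A#–C#–E–G#, so A# is the root (an A# half-diminished seventh chord).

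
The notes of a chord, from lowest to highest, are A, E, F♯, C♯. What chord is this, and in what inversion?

The pitch classes A, E, F#, C# arrange in thirds as F#–A–C#–E: an F# minor seventh chord.
With the third (A) in the bass, the chord is in first inversion (figured bass 6/5).

F# minor seventh, first inversion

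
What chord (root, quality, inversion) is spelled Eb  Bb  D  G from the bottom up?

Eb major seventh, root position

The pitch classes Eb, Bb, D, G arrange in thirds as Eb–G–Bb–D: an Eb major seventh chord.
The lowest note is Eb, the root of the chord, so this is root position (figured bass 7).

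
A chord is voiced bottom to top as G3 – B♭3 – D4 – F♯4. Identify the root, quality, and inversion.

Reducing to letter names: G, Bb, D, F#. These stack in thirds as G–Bb–D–F# — a G minor-major seventh chord.
With the root (G) in the bass, the chord is in root position (figured bass 7).

G minor-major seventh, root position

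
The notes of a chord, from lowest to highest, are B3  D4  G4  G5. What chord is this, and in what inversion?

G major, first inversion

The distinct note names are B, D, G. Stacked in thirds they read G–B–D, which is a major triad on G.
With the third (B) in the bass, the chord is in first inversion (figured bass 6).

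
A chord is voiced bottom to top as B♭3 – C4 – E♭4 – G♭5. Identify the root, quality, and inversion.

Reducing to letter names: Bb, C, Eb, Gb. These stack in thirds as C–Eb–Gb–Bb — a C half-diminished seventh chord.
Bb is the seventh of C half-diminished seventh; seventh in the bass means third inversion (figured bass 4/2).

C half-diminished seventh, third inversion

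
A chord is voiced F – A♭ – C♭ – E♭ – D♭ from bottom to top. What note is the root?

Db

Reordering F, Ab, Cb, Eb, Db into stacked thirds gives Db–F–Ab–Cb–Eb; the bottom of that stack, Db, is the root.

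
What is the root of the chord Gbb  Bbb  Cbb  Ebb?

Cbb

Reordering Gbb, Bbb, Cbb, Ebb into stacked thirds gives Cbb–Ebb–Gbb–Bbb; the bottom of that stack, Cbb, is the root.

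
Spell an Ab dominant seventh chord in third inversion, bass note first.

Gb, Ab, C, Eb

Spelling Ab dominant seventh: Ab–C–Eb–Gb. In third inversion the seventh is bass, giving Gb, Ab, C, Eb from the bottom.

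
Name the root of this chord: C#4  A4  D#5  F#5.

The distinct letter names are C#, A, D#, F#. Arranged as a stack of thirds they read D#–F#–A–C#, so D# is the root (a D# half-diminished seventh chord).

D#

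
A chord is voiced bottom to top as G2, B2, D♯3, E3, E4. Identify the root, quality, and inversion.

E minor-major seventh, first inversion

The pitch classes G, B, D#, E arrange in thirds as E–G–B–D#: an E minor-major seventh chord.
The lowest note is G, the third of the chord, so this is first inversion (figured bass 6/5).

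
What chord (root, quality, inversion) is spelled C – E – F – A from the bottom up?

F major seventh, second inversion

The distinct note names are C, E, F, A. Stacked in thirds they read F–A–C–E, which is a major seventh chord on F.
With the fifth (C) in the bass, the chord is in second inversion (figured bass 4/3).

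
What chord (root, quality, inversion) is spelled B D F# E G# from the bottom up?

The distinct note names are B, D, F#, E, G#. Stacked in thirds they read E–G#–B–D–F#, which is a dominant ninth chord on E.
The lowest note is B, the fifth of the chord, so this is second inversion.

E dominant ninth, second inversion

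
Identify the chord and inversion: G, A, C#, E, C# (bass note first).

A dominant seventh, third inversion

The distinct note names are G, A, C#, E. Stacked in thirds they read A–C#–E–G, which is a dominant seventh chord on A.
G is the seventh of A dominant seventh; seventh in the bass means third inversion (figured bass 4/2).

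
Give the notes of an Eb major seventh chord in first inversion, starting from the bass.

G, Bb, D, Eb

Spelling Eb major seventh: Eb–G–Bb–D. In first inversion the third is bass, giving G, Bb, D, Eb from the bottom.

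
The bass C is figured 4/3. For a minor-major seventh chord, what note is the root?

F

The figures 4/3 mean the fifth of the chord is in the bass. If C is the fifth of a minor-major seventh chord, the root is F (chord tones F–Ab–C–E).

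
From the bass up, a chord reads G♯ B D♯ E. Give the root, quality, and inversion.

The pitch classes G#, B, D#, E arrange in thirds as E–G#–B–D#: an E major seventh chord.
G# is the third of E major seventh; third in the bass means first inversion (figured bass 6/5).

E major seventh, first inversion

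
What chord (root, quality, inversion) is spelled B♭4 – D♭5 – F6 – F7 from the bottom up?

The pitch classes Bb, Db, F arrange in thirds as Bb–Db–F: a Bb minor triad.
With the root (Bb) in the bass, the chord is in root position (figured bass 5/3).

Bb minor, root position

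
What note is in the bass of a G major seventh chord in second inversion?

G major seventh is G–B–D–F#. Second inversion places the fifth in the bass: D.

D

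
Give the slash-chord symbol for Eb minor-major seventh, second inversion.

Second inversion of Eb minor-major seventh has the fifth (Bb) in the bass. As a slash chord: Ebm(maj7)/Bb.

Ebm(maj7)/Bb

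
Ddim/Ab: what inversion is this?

second inversion

Ddim/Ab means D diminished with Ab in the bass. Ab is the fifth of D diminished (D–F–Ab), so this is second inversion.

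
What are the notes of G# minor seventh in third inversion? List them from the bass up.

G# minor seventh is G#–B–D#–F#. Third inversion puts the seventh (F#) in the bass, with the remaining tones above: F#, G#, B, D#.

F#, G#, B, D#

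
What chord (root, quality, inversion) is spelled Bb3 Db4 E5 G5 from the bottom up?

The distinct note names are Bb, Db, E, G. Stacked in thirds they read E–G–Bb–Db, which is a diminished seventh chord on E.
The lowest note is Bb, the fifth of the chord, so this is second inversion (figured bass 4/3).

E diminished seventh, second inversion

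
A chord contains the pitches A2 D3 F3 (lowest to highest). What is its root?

The distinct letter names are A, D, F. Arranged as a stack of thirds they read D–F–A, so D is the root (a D minor triad).

D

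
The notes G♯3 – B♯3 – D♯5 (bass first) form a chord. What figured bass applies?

The notes G#, B#, D# stack in thirds as G#–B#–D# — a G# major triad. The bass G# is the root, so this is root position: figured 5/3.

5/3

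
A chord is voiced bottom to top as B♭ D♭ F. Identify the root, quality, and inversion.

The pitch classes Bb, Db, F arrange in thirds as Bb–Db–F: a Bb minor triad.
With the root (Bb) in the bass, the chord is in root position (figured bass 5/3).

Bb minor, root position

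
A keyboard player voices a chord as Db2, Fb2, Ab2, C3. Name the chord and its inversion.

Reducing to letter names: Db, Fb, Ab, C. These stack in thirds as Db–Fb–Ab–C — a Db minor-major seventh chord.
With the root (Db) in the bass, the chord is in root position (figured bass 7).

Db minor-major seventh, root position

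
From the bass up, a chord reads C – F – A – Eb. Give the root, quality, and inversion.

The distinct note names are C, F, A, Eb. Stacked in thirds they read F–A–C–Eb, which is a dominant seventh chord on F.
C is the fifth of F dominant seventh; fifth in the bass means second inversion (figured bass 4/3).

F dominant seventh, second inversion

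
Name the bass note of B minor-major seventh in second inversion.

F#

In second inversion the fifth is lowest. For B minor-major seventh (B–D–F#–A#) that is F#.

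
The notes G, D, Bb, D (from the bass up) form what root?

The distinct letter names are G, D, Bb. Arranged as a stack of thirds they read G–Bb–D, so G is the root (a G minor triad).

G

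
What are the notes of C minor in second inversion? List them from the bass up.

C minor is C–Eb–G. Second inversion puts the fifth (G) in the bass, with the remaining tones above: G, C, Eb.

G, C, Eb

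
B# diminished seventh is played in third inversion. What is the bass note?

A

In third inversion the seventh is lowest. For B# diminished seventh (B#–D#–F#–A) that is A.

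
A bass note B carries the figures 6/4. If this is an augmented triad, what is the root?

The figures 6/4 mean the fifth of the chord is in the bass. If B is the fifth of an augmented triad, the root is Eb (chord tones Eb–G–B).

Eb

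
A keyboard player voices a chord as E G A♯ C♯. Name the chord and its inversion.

The distinct note names are E, G, A#, C#. Stacked in thirds they read A#–C#–E–G, which is a diminished seventh chord on A#.
With the fifth (E) in the bass, the chord is in second inversion (figured bass 4/3).

A# diminished seventh, second inversion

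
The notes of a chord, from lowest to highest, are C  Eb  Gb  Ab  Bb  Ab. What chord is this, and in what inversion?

Ab dominant ninth, first inversion

Reducing to letter names: C, Eb, Gb, Ab, Bb. These stack in thirds as Ab–C–Eb–Gb–Bb — an Ab dominant ninth chord.
C is the third of Ab dominant ninth; third in the bass means first inversion.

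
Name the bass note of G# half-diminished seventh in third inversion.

F#

The seventh of G# half-diminished seventh (G#–B–D–F#) is F#; that is the bass in third inversion.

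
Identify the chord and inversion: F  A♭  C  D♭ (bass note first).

Db major seventh, first inversion

The distinct note names are F, Ab, C, Db. Stacked in thirds they read Db–F–Ab–C, which is a major seventh chord on Db.
F is the third of Db major seventh; third in the bass means first inversion (figured bass 6/5).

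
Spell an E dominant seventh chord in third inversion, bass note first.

D, E, G#, B

The chord tones are E–G#–B–D. With the seventh (D) lowest for third inversion: D, E, G#, B.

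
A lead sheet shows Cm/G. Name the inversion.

Cm/G means C minor with G in the bass. G is the fifth of C minor (C–Eb–G), so this is second inversion.

second inversion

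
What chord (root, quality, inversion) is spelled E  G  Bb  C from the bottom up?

The distinct note names are E, G, Bb, C. Stacked in thirds they read C–E–G–Bb, which is a dominant seventh chord on C.
The lowest note is E, the third of the chord, so this is first inversion (figured bass 6/5).

C dominant seventh, first inversion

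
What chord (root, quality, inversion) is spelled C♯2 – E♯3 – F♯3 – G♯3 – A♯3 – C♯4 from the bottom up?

F# major ninth, second inversion

The distinct note names are C#, E#, F#, G#, A#. Stacked in thirds they read F#–A#–C#–E#–G#, which is a major ninth chord on F#.
With the fifth (C#) in the bass, the chord is in second inversion.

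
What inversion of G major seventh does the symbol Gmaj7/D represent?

Gmaj7/D means G major seventh with D in the bass. D is the fifth of G major seventh (G–B–D–F#), so this is second inversion.

second inversion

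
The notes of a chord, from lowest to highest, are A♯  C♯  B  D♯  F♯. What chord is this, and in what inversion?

B major ninth, third inversion

The pitch classes A#, C#, B, D#, F# arrange in thirds as B–D#–F#–A#–C#: a B major ninth chord.
With the seventh (A#) in the bass, the chord is in third inversion.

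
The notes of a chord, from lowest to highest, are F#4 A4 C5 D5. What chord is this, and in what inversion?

The pitch classes F#, A, C, D arrange in thirds as D–F#–A–C: a D dominant seventh chord.
With the third (F#) in the bass, the chord is in first inversion (figured bass 6/5).

D dominant seventh, first inversion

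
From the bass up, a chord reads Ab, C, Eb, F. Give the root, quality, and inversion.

The pitch classes Ab, C, Eb, F arrange in thirds as F–Ab–C–Eb: an F minor seventh chord.
Ab is the third of F minor seventh; third in the bass means first inversion (figured bass 6/5).

F minor seventh, first inversion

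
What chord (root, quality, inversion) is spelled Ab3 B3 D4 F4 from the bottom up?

B diminished seventh, third inversion

The pitch classes Ab, B, D, F arrange in thirds as B–D–F–Ab: a B diminished seventh chord.
The lowest note is Ab, the seventh of the chord, so this is third inversion (figured bass 4/2).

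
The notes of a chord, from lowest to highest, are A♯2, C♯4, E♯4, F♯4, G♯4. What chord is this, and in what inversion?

The pitch classes A#, C#, E#, F#, G# arrange in thirds as F#–A#–C#–E#–G#: an F# major ninth chord.
The lowest note is A#, the third of the chord, so this is first inversion.

F# major ninth, first inversion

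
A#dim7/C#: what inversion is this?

first inversion

A#dim7/C# means A# diminished seventh with C# in the bass. C# is the third of A# diminished seventh (A#–C#–E–G), so this is first inversion.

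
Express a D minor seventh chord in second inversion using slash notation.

Second inversion of D minor seventh has the fifth (A) in the bass. As a slash chord: Dm7/A.

Dm7/A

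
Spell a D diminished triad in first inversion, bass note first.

F, Ab, D

Spelling D diminished: D–F–Ab. In first inversion the third is bass, giving F, Ab, D from the bottom.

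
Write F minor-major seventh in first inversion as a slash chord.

First inversion of F minor-major seventh has the third (Ab) in the bass. As a slash chord: Fm(maj7)/Ab.

Fm(maj7)/Ab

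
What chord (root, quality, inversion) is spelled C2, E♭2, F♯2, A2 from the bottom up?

The pitch classes C, Eb, F#, A arrange in thirds as F#–A–C–Eb: an F# diminished seventh chord.
The lowest note is C, the fifth of the chord, so this is second inversion (figured bass 4/3).

F# diminished seventh, second inversion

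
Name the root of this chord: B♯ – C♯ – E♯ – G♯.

B#, C#, E#, G# are the tones of a C# major seventh chord (C#–E#–G#–B#), making C# the root.

C#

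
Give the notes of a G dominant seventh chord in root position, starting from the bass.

G, B, D, F

Spelling G dominant seventh: G–B–D–F. In root position the root is bass, giving G, B, D, F from the bottom.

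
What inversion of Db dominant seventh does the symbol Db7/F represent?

first inversion

Db7/F means Db dominant seventh with F in the bass. F is the third of Db dominant seventh (Db–F–Ab–Cb), so this is first inversion.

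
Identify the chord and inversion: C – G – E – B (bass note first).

C major seventh, root position

Reducing to letter names: C, G, E, B. These stack in thirds as C–E–G–B — a C major seventh chord.
C is the root of C major seventh; root in the bass means root position (figured bass 7).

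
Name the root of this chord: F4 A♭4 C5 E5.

F

F, Ab, C, E are the tones of an F minor-major seventh chord (F–Ab–C–E), making F the root.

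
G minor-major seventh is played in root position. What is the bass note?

G

In root position the root is lowest. For G minor-major seventh (G–Bb–D–F#) that is G.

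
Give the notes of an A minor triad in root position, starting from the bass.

A, C, E

The chord tones are A–C–E. With the root (A) lowest for root position: A, C, E.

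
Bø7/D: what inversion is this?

first inversion

Bø7/D means B half-diminished seventh with D in the bass. D is the third of B half-diminished seventh (B–D–F–A), so this is first inversion.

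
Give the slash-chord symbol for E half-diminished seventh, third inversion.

Third inversion of E half-diminished seventh has the seventh (D) in the bass. As a slash chord: Eø7/D.

Eø7/D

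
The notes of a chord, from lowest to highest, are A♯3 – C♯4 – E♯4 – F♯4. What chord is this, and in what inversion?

Reducing to letter names: A#, C#, E#, F#. These stack in thirds as F#–A#–C#–E# — an F# major seventh chord.
With the third (A#) in the bass, the chord is in first inversion (figured bass 6/5).

F# major seventh, first inversion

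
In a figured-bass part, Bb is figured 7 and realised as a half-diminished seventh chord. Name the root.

The figures 7 mean the root of the chord is in the bass. If Bb is the root of a half-diminished seventh chord, the root is Bb (chord tones Bb–Db–Fb–Ab).

Bb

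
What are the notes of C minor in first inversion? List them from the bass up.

The chord tones are C–Eb–G. With the third (Eb) lowest for first inversion: Eb, G, C.

Eb, G, C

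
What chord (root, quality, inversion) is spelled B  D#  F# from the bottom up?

B major, root position

The distinct note names are B, D#, F#. Stacked in thirds they read B–D#–F#, which is a major triad on B.
With the root (B) in the bass, the chord is in root position (figured bass 5/3).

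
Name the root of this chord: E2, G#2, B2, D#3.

The distinct letter names are E, G#, B, D#. Arranged as a stack of thirds they read E–G#–B–D#, so E is the root (an E major seventh chord).

E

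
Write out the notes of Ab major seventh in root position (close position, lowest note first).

Ab, C, Eb, G

Ab major seventh is Ab–C–Eb–G. Root position puts the root (Ab) in the bass, with the remaining tones above: Ab, C, Eb, G.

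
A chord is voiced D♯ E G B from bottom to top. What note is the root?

The distinct letter names are D#, E, G, B. Arranged as a stack of thirds they read E–G–B–D#, so E is the root (an E minor-major seventh chord).

E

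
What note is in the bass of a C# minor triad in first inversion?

C# minor is C#–E–G#. First inversion places the third in the bass: E.

E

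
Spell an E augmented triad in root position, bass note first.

E, G#, B#

E augmented is E–G#–B#. Root position puts the root (E) in the bass, with the remaining tones above: E, G#, B#.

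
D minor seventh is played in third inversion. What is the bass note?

D minor seventh is D–F–A–C. Third inversion places the seventh in the bass: C.

C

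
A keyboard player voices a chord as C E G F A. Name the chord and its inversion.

F major ninth, second inversion

The pitch classes C, E, G, F, A arrange in thirds as F–A–C–E–G: an F major ninth chord.
C is the fifth of F major ninth; fifth in the bass means second inversion.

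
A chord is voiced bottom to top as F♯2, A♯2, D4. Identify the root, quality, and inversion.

Reducing to letter names: F#, A#, D. These stack in thirds as D–F#–A# — a D augmented triad.
F# is the third of D augmented; third in the bass means first inversion (figured bass 6).

D augmented, first inversion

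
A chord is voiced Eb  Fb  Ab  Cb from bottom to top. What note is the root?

Reordering Eb, Fb, Ab, Cb into stacked thirds gives Fb–Ab–Cb–Eb; the bottom of that stack, Fb, is the root.

Fb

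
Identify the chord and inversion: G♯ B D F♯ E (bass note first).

E dominant ninth, first inversion

The pitch classes G#, B, D, F#, E arrange in thirds as E–G#–B–D–F#: an E dominant ninth chord.
G# is the third of E dominant ninth; third in the bass means first inversion.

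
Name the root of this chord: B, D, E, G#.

Reordering B, D, E, G# into stacked thirds gives E–G#–B–D; the bottom of that stack, E, is the root.

E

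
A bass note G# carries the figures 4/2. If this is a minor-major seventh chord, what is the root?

A

The figures 4/2 mean the seventh of the chord is in the bass. If G# is the seventh of a minor-major seventh chord, the root is A (chord tones A–C–E–G#).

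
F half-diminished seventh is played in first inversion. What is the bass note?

Ab

In first inversion the third is lowest. For F half-diminished seventh (F–Ab–Cb–Eb) that is Ab.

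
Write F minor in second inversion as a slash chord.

Second inversion of F minor has the fifth (C) in the bass. As a slash chord: Fm/C.

Fm/C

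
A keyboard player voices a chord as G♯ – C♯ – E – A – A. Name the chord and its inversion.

A major seventh, third inversion

The distinct note names are G#, C#, E, A. Stacked in thirds they read A–C#–E–G#, which is a major seventh chord on A.
G# is the seventh of A major seventh; seventh in the bass means third inversion (figured bass 4/2).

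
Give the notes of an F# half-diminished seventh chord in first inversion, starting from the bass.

F# half-diminished seventh is F#–A–C–E. First inversion puts the third (A) in the bass, with the remaining tones above: A, C, E, F#.

A, C, E, F#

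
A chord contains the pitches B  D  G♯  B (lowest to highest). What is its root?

G#

The distinct letter names are B, D, G#. Arranged as a stack of thirds they read G#–B–D, so G# is the root (a G# diminished triad).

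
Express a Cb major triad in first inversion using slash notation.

First inversion of Cb major has the third (Eb) in the bass. As a slash chord: Cbmaj/Eb.

Cbmaj/Eb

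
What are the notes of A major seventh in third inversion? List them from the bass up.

G#, A, C#, E

Spelling A major seventh: A–C#–E–G#. In third inversion the seventh is bass, giving G#, A, C#, E from the bottom.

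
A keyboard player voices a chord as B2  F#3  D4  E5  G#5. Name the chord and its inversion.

E dominant ninth, second inversion

The pitch classes B, F#, D, E, G# arrange in thirds as E–G#–B–D–F#: an E dominant ninth chord.
B is the fifth of E dominant ninth; fifth in the bass means second inversion.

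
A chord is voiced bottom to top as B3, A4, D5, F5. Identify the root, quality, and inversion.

B half-diminished seventh, root position

The pitch classes B, A, D, F arrange in thirds as B–D–F–A: a B half-diminished seventh chord.
The lowest note is B, the root of the chord, so this is root position (figured bass 7).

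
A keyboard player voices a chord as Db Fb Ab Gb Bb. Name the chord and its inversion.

Gb dominant ninth, second inversion

Reducing to letter names: Db, Fb, Ab, Gb, Bb. These stack in thirds as Gb–Bb–Db–Fb–Ab — a Gb dominant ninth chord.
Db is the fifth of Gb dominant ninth; fifth in the bass means second inversion.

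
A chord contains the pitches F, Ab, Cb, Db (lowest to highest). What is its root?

Db

F, Ab, Cb, Db are the tones of a Db dominant seventh chord (Db–F–Ab–Cb), making Db the root.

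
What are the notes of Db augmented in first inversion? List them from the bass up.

F, A, Db

Spelling Db augmented: Db–F–A. In first inversion the third is bass, giving F, A, Db from the bottom.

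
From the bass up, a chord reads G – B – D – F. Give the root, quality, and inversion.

The pitch classes G, B, D, F arrange in thirds as G–B–D–F: a G dominant seventh chord.
G is the root of G dominant seventh; root in the bass means root position (figured bass 7).

G dominant seventh, root position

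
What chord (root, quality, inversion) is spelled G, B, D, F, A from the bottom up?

The pitch classes G, B, D, F, A arrange in thirds as G–B–D–F–A: a G dominant ninth chord.
G is the root of G dominant ninth; root in the bass means root position.

G dominant ninth, root position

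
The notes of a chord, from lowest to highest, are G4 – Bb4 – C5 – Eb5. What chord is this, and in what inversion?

C minor seventh, second inversion

The pitch classes G, Bb, C, Eb arrange in thirds as C–Eb–G–Bb: a C minor seventh chord.
With the fifth (G) in the bass, the chord is in second inversion (figured bass 4/3).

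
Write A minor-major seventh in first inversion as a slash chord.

First inversion of A minor-major seventh has the third (C) in the bass. As a slash chord: Am(maj7)/C.

Am(maj7)/C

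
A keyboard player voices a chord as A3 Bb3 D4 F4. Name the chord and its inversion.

The pitch classes A, Bb, D, F arrange in thirds as Bb–D–F–A: a Bb major seventh chord.
A is the seventh of Bb major seventh; seventh in the bass means third inversion (figured bass 4/2).

Bb major seventh, third inversion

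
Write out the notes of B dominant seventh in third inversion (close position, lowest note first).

The chord tones are B–D#–F#–A. With the seventh (A) lowest for third inversion: A, B, D#, F#.

A, B, D#, F#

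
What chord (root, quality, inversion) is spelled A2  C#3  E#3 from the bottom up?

A augmented, root position

Reducing to letter names: A, C#, E#. These stack in thirds as A–C#–E# — an A augmented triad.
A is the root of A augmented; root in the bass means root position (figured bass 5/3).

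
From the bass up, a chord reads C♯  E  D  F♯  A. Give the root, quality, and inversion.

The pitch classes C#, E, D, F#, A arrange in thirds as D–F#–A–C#–E: a D major ninth chord.
With the seventh (C#) in the bass, the chord is in third inversion.

D major ninth, third inversion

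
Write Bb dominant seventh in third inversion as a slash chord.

Third inversion of Bb dominant seventh has the seventh (Ab) in the bass. As a slash chord: Bb7/Ab.

Bb7/Ab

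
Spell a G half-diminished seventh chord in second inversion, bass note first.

G half-diminished seventh is G–Bb–Db–F. Second inversion puts the fifth (Db) in the bass, with the remaining tones above: Db, F, G, Bb.

Db, F, G, Bb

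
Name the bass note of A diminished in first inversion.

The third of A diminished (A–C–Eb) is C; that is the bass in first inversion.

C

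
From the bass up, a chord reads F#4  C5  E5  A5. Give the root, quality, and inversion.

F# half-diminished seventh, root position

The distinct note names are F#, C, E, A. Stacked in thirds they read F#–A–C–E, which is a half-diminished seventh chord on F#.
With the root (F#) in the bass, the chord is in root position (figured bass 7).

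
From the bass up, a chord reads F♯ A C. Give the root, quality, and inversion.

The distinct note names are F#, A, C. Stacked in thirds they read F#–A–C, which is a diminished triad on F#.
The lowest note is F#, the root of the chord, so this is root position (figured bass 5/3).

F# diminished, root position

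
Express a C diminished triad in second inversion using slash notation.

Second inversion of C diminished has the fifth (Gb) in the bass. As a slash chord: Cdim/Gb.

Cdim/Gb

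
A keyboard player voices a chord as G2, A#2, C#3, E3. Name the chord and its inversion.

A# diminished seventh, third inversion

The distinct note names are G, A#, C#, E. Stacked in thirds they read A#–C#–E–G, which is a diminished seventh chord on A#.
With the seventh (G) in the bass, the chord is in third inversion (figured bass 4/2).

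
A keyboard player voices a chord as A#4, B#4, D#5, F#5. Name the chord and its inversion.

The pitch classes A#, B#, D#, F# arrange in thirds as B#–D#–F#–A#: a B# half-diminished seventh chord.
With the seventh (A#) in the bass, the chord is in third inversion (figured bass 4/2).

B# half-diminished seventh, third inversion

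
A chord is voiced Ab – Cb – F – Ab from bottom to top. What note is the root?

Reordering Ab, Cb, F into stacked thirds gives F–Ab–Cb; the bottom of that stack, F, is the root.

F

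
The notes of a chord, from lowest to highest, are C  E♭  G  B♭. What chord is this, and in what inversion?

The pitch classes C, Eb, G, Bb arrange in thirds as C–Eb–G–Bb: a C minor seventh chord.
The lowest note is C, the root of the chord, so this is root position (figured bass 7).

C minor seventh, root position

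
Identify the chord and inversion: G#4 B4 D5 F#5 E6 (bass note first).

The pitch classes G#, B, D, F#, E arrange in thirds as E–G#–B–D–F#: an E dominant ninth chord.
The lowest note is G#, the third of the chord, so this is first inversion.

E dominant ninth, first inversion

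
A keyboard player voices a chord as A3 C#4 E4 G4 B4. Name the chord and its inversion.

A dominant ninth, root position

The distinct note names are A, C#, E, G, B. Stacked in thirds they read A–C#–E–G–B, which is a dominant ninth chord on A.
A is the root of A dominant ninth; root in the bass means root position.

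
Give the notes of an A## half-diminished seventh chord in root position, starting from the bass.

A##, C##, E#, G##

The chord tones are A##–C##–E#–G##. With the root (A##) lowest for root position: A##, C##, E#, G##.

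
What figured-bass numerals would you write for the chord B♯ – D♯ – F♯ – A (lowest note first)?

The notes B#, D#, F#, A stack in thirds as B#–D#–F#–A — a B# diminished seventh chord. The bass B# is the root, so this is root position: figured 7.

7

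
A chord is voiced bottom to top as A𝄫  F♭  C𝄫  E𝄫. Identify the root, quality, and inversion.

The distinct note names are Abb, Fb, Cbb, Ebb. Stacked in thirds they read Fb–Abb–Cbb–Ebb, which is a half-diminished seventh chord on Fb.
With the third (Abb) in the bass, the chord is in first inversion (figured bass 6/5).

Fb half-diminished seventh, first inversion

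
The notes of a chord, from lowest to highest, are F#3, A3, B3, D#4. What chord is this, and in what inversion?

B dominant seventh, second inversion

The distinct note names are F#, A, B, D#. Stacked in thirds they read B–D#–F#–A, which is a dominant seventh chord on B.
With the fifth (F#) in the bass, the chord is in second inversion (figured bass 4/3).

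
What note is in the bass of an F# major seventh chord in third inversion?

F# major seventh is F#–A#–C#–E#. Third inversion places the seventh in the bass: E#.

E#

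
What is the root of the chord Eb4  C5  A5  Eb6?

A

Eb, C, A are the tones of an A diminished triad (A–C–Eb), making A the root.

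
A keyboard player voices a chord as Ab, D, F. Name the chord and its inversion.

D diminished, second inversion

The pitch classes Ab, D, F arrange in thirds as D–F–Ab: a D diminished triad.
The lowest note is Ab, the fifth of the chord, so this is second inversion (figured bass 6/4).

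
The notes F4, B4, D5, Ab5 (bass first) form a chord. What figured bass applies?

4/3

The notes F, B, D, Ab stack in thirds as B–D–F–Ab — a B diminished seventh chord. The bass F is the fifth, so this is second inversion: figured 4/3.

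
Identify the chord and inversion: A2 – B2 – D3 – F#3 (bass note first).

B minor seventh, third inversion

The pitch classes A, B, D, F# arrange in thirds as B–D–F#–A: a B minor seventh chord.
With the seventh (A) in the bass, the chord is in third inversion (figured bass 4/2).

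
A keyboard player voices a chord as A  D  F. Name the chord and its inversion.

D minor, second inversion

The distinct note names are A, D, F. Stacked in thirds they read D–F–A, which is a minor triad on D.
A is the fifth of D minor; fifth in the bass means second inversion (figured bass 6/4).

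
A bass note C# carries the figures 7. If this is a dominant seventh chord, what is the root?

The figures 7 mean the root of the chord is in the bass. If C# is the root of a dominant seventh chord, the root is C# (chord tones C#–E#–G#–B).

C#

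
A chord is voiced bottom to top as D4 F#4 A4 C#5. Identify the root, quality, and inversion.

D major seventh, root position

The distinct note names are D, F#, A, C#. Stacked in thirds they read D–F#–A–C#, which is a major seventh chord on D.
D is the root of D major seventh; root in the bass means root position (figured bass 7).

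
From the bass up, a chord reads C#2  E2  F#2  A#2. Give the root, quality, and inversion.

F# dominant seventh, second inversion

The pitch classes C#, E, F#, A# arrange in thirds as F#–A#–C#–E: an F# dominant seventh chord.
With the fifth (C#) in the bass, the chord is in second inversion (figured bass 4/3).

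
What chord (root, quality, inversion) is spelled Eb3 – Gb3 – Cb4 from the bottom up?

The pitch classes Eb, Gb, Cb arrange in thirds as Cb–Eb–Gb: a Cb major triad.
Eb is the third of Cb major; third in the bass means first inversion (figured bass 6).

Cb major, first inversion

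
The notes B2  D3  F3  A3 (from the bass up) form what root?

B, D, F, A are the tones of a B half-diminished seventh chord (B–D–F–A), making B the root.

B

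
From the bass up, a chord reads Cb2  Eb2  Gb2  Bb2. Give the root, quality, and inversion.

The pitch classes Cb, Eb, Gb, Bb arrange in thirds as Cb–Eb–Gb–Bb: a Cb major seventh chord.
The lowest note is Cb, the root of the chord, so this is root position (figured bass 7).

Cb major seventh, root position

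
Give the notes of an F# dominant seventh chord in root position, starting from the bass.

F#, A#, C#, E

The chord tones are F#–A#–C#–E. With the root (F#) lowest for root position: F#, A#, C#, E.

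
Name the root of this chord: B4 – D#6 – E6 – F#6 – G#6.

Reordering B, D#, E, F#, G# into stacked thirds gives E–G#–B–D#–F#; the bottom of that stack, E, is the root.

E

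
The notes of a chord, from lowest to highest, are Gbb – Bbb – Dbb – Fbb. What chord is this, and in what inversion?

Gbb dominant seventh, root position

Reducing to letter names: Gbb, Bbb, Dbb, Fbb. These stack in thirds as Gbb–Bbb–Dbb–Fbb — a Gbb dominant seventh chord.
Gbb is the root of Gbb dominant seventh; root in the bass means root position (figured bass 7).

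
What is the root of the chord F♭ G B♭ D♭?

G

Reordering Fb, G, Bb, Db into stacked thirds gives G–Bb–Db–Fb; the bottom of that stack, G, is the root.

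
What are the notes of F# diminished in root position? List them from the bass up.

F#, A, C

F# diminished is F#–A–C. Root position puts the root (F#) in the bass, with the remaining tones above: F#, A, C.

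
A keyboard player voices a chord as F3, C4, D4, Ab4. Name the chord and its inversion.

The pitch classes F, C, D, Ab arrange in thirds as D–F–Ab–C: a D half-diminished seventh chord.
F is the third of D half-diminished seventh; third in the bass means first inversion (figured bass 6/5).

D half-diminished seventh, first inversion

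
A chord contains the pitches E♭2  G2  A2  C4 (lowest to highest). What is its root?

Reordering Eb, G, A, C into stacked thirds gives A–C–Eb–G; the bottom of that stack, A, is the root.

A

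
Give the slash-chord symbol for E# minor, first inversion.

E#m/G#

First inversion of E# minor has the third (G#) in the bass. As a slash chord: E#m/G#.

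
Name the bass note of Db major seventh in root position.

Db

In root position the root is lowest. For Db major seventh (Db–F–Ab–C) that is Db.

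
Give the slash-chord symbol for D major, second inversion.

DM/A

Second inversion of D major has the fifth (A) in the bass. As a slash chord: DM/A.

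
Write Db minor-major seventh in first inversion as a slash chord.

First inversion of Db minor-major seventh has the third (Fb) in the bass. As a slash chord: Dbm(maj7)/Fb.

Dbm(maj7)/Fb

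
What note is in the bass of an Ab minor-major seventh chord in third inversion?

Ab minor-major seventh is Ab–Cb–Eb–G. Third inversion places the seventh in the bass: G.

G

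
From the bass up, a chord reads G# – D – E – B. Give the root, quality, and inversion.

Reducing to letter names: G#, D, E, B. These stack in thirds as E–G#–B–D — an E dominant seventh chord.
With the third (G#) in the bass, the chord is in first inversion (figured bass 6/5).

E dominant seventh, first inversion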